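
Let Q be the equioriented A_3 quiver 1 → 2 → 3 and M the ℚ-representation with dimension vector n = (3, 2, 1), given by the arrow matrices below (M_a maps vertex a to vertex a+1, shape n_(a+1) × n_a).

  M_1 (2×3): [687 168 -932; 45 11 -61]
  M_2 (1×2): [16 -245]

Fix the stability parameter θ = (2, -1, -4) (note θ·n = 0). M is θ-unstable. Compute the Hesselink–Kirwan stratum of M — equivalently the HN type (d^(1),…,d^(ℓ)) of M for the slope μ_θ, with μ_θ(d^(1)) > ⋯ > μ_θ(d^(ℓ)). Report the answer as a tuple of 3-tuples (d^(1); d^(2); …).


Barcode: M ≅ I[1,1], I[1,2], I[1,3]. HN layers by μ_θ (3 steps, strictly decreasing):
  μ^(1)=2; μ^(2)=1/2; μ^(3)=-1

((1, 0, 0); (1, 1, 0); (1, 1, 1))


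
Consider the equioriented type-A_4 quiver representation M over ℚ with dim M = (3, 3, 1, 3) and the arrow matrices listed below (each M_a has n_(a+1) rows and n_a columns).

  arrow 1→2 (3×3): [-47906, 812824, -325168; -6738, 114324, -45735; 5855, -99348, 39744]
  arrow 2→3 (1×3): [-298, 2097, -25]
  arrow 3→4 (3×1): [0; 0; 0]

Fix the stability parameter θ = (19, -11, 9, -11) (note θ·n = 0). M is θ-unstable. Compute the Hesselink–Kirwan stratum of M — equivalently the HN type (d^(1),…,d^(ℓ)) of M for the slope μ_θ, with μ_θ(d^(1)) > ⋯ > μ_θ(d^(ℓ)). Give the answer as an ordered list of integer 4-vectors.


Barcode: M ≅ I[1,1], I[1,2], I[1,3], I[2,2], I[4,4]^3. HN layers by μ_θ (4 steps, strictly decreasing):
  μ^(1)=19; μ^(2)=9; μ^(3)=4; μ^(4)=-11

((1, 0, 0, 0); (0, 0, 1, 0); (2, 2, 0, 0); (0, 1, 0, 3))


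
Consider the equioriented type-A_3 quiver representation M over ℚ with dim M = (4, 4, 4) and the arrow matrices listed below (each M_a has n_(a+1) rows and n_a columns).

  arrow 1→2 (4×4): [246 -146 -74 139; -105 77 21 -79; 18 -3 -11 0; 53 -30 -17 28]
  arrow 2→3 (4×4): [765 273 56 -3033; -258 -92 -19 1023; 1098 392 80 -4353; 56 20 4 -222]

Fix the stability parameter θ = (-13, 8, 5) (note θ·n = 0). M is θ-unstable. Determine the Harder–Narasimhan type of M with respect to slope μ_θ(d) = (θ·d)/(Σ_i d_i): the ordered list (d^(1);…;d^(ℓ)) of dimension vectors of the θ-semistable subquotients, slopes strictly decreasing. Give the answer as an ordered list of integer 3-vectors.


Barcode: M ≅ I[1,2], I[1,3]^3, I[3,3]. HN layers by μ_θ (4 steps, strictly decreasing):
  μ^(1)=8; μ^(2)=13/2; μ^(3)=5; μ^(4)=-13

((0, 1, 0); (0, 3, 3); (0, 0, 1); (4, 0, 0))


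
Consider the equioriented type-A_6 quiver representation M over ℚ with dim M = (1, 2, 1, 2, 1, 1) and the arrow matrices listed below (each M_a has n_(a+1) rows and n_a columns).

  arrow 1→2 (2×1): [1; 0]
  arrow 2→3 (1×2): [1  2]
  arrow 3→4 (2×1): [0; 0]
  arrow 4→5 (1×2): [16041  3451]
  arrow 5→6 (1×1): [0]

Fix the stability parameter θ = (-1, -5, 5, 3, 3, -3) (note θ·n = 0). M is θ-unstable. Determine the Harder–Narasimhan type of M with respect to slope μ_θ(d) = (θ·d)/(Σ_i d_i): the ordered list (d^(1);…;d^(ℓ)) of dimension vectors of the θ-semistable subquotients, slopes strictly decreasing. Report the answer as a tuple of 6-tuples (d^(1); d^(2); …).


Barcode: M ≅ I[1,3], I[2,2], I[4,4], I[4,5], I[6,6]. HN layers by μ_θ (4 steps, strictly decreasing):
  μ^(1)=5; μ^(2)=3; μ^(3)=-3; μ^(4)=-5

((0, 0, 1, 0, 0, 0); (0, 0, 0, 2, 1, 0); (1, 1, 0, 0, 0, 1); (0, 1, 0, 0, 0, 0))


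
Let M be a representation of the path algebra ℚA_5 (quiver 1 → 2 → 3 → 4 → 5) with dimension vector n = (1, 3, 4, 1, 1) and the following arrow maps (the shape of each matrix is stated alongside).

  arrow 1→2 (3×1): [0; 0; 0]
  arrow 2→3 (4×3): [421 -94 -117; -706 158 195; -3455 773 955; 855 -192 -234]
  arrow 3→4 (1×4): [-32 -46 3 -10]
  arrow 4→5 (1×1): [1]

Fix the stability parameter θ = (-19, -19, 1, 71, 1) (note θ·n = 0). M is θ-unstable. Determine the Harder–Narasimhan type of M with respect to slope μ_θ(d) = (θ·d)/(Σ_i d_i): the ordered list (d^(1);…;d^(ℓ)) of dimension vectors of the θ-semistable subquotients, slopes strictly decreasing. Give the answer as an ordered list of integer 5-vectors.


Via rank(M_{q-1}∘⋯∘M_p): M ≅ I[1,1], I[2,3]^2, I[2,5], I[3,3].
μ_θ-semistable layers: μ^(1)=36; μ^(2)=1; μ^(3)=-19

((0, 0, 0, 1, 1); (0, 0, 4, 0, 0); (1, 3, 0, 0, 0))


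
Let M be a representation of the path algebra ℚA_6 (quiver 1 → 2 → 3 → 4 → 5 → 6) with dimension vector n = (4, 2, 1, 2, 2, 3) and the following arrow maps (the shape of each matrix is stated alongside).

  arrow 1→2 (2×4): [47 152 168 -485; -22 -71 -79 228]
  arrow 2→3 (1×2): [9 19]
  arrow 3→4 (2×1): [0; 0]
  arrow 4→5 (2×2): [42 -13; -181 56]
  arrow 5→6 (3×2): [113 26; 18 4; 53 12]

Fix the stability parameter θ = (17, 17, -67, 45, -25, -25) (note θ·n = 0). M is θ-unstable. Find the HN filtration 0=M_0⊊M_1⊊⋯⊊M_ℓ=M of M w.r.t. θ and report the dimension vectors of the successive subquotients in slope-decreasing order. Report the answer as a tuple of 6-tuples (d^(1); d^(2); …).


Interval decomposition of M: I[1,1]^2, I[1,2], I[1,3], I[4,6]^2, I[6,6].
HN type (ℓ=4): μ^(1)=17; μ^(2)=-5/3; μ^(3)=-11; μ^(4)=-25

((3, 1, 0, 0, 0, 0); (0, 0, 0, 2, 2, 2); (1, 1, 1, 0, 0, 0); (0, 0, 0, 0, 0, 1))


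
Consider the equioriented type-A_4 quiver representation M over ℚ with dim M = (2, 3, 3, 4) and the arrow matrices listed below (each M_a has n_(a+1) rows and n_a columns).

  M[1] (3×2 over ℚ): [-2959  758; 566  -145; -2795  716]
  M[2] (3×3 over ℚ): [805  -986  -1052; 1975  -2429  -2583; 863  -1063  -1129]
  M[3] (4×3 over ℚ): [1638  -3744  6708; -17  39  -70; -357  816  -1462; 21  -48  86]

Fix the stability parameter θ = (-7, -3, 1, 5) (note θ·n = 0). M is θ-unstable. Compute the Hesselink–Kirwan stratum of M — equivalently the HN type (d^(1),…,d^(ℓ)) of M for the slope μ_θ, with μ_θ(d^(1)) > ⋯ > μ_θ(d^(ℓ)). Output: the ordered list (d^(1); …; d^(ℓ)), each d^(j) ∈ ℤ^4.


Barcode: M ≅ I[1,4]^2, I[2,2], I[3,3], I[4,4]^2. HN layers by μ_θ (4 steps, strictly decreasing):
  μ^(1)=5; μ^(2)=1; μ^(3)=-3; μ^(4)=-7

((0, 0, 0, 4); (0, 0, 3, 0); (0, 3, 0, 0); (2, 0, 0, 0))


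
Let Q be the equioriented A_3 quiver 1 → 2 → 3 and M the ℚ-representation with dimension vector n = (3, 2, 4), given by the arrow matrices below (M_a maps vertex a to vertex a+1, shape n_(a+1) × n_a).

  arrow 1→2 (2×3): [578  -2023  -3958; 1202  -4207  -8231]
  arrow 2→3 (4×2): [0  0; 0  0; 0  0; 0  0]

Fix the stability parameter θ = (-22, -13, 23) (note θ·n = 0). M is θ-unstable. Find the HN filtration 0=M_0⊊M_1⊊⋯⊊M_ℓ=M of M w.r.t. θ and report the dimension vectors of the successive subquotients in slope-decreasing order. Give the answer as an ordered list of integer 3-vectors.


Via rank(M_{q-1}∘⋯∘M_p): M ≅ I[1,1], I[1,2]^2, I[3,3]^4.
μ_θ-semistable layers: μ^(1)=23; μ^(2)=-13; μ^(3)=-22

((0, 0, 4); (0, 2, 0); (3, 0, 0))


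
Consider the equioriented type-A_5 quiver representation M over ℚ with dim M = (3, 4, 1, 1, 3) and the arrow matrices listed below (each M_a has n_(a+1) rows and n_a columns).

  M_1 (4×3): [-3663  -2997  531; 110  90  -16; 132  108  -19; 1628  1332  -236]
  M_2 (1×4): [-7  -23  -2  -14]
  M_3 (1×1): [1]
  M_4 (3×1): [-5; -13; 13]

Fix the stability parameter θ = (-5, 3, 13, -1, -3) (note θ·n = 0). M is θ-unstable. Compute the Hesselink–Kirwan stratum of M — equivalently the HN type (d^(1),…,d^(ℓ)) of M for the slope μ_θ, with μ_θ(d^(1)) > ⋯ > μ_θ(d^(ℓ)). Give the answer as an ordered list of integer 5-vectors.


Interval decomposition of M: I[1,1], I[1,2], I[1,5], I[2,2]^2, I[5,5]^2.
HN type (ℓ=3): μ^(1)=3; μ^(2)=-3; μ^(3)=-5

((0, 4, 1, 1, 1); (0, 0, 0, 0, 2); (3, 0, 0, 0, 0))


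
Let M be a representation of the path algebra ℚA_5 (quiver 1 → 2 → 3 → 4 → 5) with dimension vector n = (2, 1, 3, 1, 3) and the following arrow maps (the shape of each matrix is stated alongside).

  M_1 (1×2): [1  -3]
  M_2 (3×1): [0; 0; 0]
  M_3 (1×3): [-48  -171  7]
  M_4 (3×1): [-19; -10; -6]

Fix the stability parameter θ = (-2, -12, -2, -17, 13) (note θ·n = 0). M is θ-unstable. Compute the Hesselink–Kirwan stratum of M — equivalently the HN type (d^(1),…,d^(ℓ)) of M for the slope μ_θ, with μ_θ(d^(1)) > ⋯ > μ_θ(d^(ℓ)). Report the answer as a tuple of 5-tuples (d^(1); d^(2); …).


Via rank(M_{q-1}∘⋯∘M_p): M ≅ I[1,1], I[1,2], I[3,3]^2, I[3,5], I[5,5]^2.
μ_θ-semistable layers: μ^(1)=13; μ^(2)=-2; μ^(3)=-7; μ^(4)=-19/2

((0, 0, 0, 0, 3); (1, 0, 2, 0, 0); (1, 1, 0, 0, 0); (0, 0, 1, 1, 0))


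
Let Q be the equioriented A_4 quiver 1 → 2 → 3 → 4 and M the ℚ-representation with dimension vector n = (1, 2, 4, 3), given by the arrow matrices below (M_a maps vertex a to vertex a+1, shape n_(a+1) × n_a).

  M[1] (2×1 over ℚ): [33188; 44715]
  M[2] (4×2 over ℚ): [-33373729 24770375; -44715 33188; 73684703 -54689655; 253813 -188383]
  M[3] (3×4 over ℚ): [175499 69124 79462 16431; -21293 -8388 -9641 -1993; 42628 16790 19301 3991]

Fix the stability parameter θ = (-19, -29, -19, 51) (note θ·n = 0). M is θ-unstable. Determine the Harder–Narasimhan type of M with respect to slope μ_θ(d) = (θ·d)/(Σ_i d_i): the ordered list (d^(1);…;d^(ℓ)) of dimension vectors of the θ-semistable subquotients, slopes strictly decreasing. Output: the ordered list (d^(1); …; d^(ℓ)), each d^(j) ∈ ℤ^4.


Interval decomposition of M: I[1,4], I[2,3], I[3,4]^2.
HN type (ℓ=4): μ^(1)=51; μ^(2)=-19; μ^(3)=-24; μ^(4)=-29

((0, 0, 0, 3); (0, 0, 4, 0); (1, 1, 0, 0); (0, 1, 0, 0))


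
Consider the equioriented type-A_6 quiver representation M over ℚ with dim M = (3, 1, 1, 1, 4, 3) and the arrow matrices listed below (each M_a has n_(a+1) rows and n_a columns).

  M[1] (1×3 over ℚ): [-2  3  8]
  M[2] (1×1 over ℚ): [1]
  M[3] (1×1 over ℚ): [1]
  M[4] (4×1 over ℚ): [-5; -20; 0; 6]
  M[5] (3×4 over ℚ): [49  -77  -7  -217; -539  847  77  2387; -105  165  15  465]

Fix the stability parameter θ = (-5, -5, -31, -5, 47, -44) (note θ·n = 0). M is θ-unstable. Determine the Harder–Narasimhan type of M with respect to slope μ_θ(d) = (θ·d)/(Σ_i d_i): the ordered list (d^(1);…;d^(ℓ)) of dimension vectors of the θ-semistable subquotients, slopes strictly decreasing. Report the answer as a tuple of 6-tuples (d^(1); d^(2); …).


Via rank(M_{q-1}∘⋯∘M_p): M ≅ I[1,1]^2, I[1,6], I[5,5]^3, I[6,6]^2.
μ_θ-semistable layers: μ^(1)=47; μ^(2)=3/2; μ^(3)=-5; μ^(4)=-41/3; μ^(5)=-44

((0, 0, 0, 0, 3, 0); (0, 0, 0, 0, 1, 1); (2, 0, 0, 1, 0, 0); (1, 1, 1, 0, 0, 0); (0, 0, 0, 0, 0, 2))


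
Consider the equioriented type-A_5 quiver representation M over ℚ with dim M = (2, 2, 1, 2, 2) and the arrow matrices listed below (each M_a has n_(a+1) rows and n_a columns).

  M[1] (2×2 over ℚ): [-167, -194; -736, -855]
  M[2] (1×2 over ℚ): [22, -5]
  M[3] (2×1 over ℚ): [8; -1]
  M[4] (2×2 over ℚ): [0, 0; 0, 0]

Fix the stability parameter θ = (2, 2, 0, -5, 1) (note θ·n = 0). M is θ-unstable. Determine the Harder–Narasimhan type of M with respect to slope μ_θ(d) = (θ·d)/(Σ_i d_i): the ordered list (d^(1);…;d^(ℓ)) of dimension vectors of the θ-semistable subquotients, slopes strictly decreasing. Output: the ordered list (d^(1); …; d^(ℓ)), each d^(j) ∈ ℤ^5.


Barcode: M ≅ I[1,2], I[1,4], I[4,4], I[5,5]^2. HN layers by μ_θ (4 steps, strictly decreasing):
  μ^(1)=2; μ^(2)=1; μ^(3)=-1/4; μ^(4)=-5

((1, 1, 0, 0, 0); (0, 0, 0, 0, 2); (1, 1, 1, 1, 0); (0, 0, 0, 1, 0))


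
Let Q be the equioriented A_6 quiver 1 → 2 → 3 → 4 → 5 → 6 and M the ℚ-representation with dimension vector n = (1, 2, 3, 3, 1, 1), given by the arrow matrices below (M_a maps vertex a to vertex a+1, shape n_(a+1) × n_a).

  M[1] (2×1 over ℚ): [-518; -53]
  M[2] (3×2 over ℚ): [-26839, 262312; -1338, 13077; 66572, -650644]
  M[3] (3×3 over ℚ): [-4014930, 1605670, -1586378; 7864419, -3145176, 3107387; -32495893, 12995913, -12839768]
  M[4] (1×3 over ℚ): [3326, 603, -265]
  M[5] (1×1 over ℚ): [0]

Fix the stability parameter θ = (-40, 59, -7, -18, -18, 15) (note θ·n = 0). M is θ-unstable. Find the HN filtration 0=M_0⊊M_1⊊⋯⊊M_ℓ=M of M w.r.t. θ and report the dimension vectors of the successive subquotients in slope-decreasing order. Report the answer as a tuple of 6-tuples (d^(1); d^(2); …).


Interval decomposition of M: I[1,5], I[2,4], I[3,4], I[6,6].
HN type (ℓ=5): μ^(1)=15; μ^(2)=34/3; μ^(3)=4; μ^(4)=-25/2; μ^(5)=-40

((0, 0, 0, 0, 0, 1); (0, 1, 1, 1, 0, 0); (0, 1, 1, 1, 1, 0); (0, 0, 1, 1, 0, 0); (1, 0, 0, 0, 0, 0))


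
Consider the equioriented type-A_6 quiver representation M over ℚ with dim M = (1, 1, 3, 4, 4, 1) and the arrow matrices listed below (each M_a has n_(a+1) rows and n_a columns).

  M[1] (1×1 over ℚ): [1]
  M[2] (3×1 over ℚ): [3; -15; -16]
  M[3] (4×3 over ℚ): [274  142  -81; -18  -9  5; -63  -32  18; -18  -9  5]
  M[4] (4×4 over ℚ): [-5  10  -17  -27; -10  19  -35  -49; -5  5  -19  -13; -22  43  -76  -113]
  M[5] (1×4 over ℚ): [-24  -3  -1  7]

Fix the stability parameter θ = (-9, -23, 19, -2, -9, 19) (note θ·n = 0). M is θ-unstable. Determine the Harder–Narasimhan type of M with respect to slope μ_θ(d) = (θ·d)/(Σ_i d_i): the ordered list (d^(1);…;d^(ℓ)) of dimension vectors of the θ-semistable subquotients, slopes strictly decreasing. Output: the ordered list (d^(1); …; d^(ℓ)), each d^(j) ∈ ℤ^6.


Via rank(M_{q-1}∘⋯∘M_p): M ≅ I[1,6], I[3,5]^2, I[4,5].
μ_θ-semistable layers: μ^(1)=19; μ^(2)=8/3; μ^(3)=-11/2; μ^(4)=-16

((0, 0, 0, 0, 0, 1); (0, 0, 3, 3, 3, 0); (0, 0, 0, 1, 1, 0); (1, 1, 0, 0, 0, 0))


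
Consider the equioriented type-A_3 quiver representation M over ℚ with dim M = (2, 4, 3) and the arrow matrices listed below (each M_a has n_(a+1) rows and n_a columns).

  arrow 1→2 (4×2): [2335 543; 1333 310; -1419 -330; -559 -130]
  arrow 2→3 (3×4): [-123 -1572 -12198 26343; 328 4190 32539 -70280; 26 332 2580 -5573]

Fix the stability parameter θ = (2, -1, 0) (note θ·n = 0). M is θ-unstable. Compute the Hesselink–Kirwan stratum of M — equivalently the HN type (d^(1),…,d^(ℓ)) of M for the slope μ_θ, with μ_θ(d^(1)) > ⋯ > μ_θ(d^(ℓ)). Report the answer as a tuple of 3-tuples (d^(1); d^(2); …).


Via rank(M_{q-1}∘⋯∘M_p): M ≅ I[1,3]^2, I[2,2], I[2,3].
μ_θ-semistable layers: μ^(1)=1/3; μ^(2)=0; μ^(3)=-1

((2, 2, 2); (0, 0, 1); (0, 2, 0))


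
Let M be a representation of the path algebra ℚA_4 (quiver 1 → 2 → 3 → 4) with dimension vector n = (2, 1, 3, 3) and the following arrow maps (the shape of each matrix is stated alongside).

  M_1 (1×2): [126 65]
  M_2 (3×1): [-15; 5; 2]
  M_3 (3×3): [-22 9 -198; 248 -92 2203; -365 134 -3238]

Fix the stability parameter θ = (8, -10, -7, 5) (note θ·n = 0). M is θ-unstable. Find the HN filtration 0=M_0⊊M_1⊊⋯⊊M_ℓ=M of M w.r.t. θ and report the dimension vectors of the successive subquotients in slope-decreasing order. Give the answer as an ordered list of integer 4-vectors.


Barcode: M ≅ I[1,1], I[1,4], I[3,4]^2. HN layers by μ_θ (4 steps, strictly decreasing):
  μ^(1)=8; μ^(2)=5; μ^(3)=-3; μ^(4)=-7

((1, 0, 0, 0); (0, 0, 0, 3); (1, 1, 1, 0); (0, 0, 2, 0))


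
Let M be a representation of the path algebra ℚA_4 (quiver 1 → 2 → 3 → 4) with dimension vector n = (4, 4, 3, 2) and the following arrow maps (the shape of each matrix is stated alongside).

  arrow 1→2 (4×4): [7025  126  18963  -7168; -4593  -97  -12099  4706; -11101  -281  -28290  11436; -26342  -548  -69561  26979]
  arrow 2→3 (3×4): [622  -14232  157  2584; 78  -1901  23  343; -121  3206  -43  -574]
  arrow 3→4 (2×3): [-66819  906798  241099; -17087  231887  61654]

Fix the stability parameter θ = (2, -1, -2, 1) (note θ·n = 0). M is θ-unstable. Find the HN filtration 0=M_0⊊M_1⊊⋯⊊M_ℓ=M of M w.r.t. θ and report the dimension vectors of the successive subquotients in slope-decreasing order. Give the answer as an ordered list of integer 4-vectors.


Interval decomposition of M: I[1,2], I[1,3], I[1,4]^2.
HN type (ℓ=3): μ^(1)=1; μ^(2)=1/2; μ^(3)=-1/3

((0, 0, 0, 2); (1, 1, 0, 0); (3, 3, 3, 0))


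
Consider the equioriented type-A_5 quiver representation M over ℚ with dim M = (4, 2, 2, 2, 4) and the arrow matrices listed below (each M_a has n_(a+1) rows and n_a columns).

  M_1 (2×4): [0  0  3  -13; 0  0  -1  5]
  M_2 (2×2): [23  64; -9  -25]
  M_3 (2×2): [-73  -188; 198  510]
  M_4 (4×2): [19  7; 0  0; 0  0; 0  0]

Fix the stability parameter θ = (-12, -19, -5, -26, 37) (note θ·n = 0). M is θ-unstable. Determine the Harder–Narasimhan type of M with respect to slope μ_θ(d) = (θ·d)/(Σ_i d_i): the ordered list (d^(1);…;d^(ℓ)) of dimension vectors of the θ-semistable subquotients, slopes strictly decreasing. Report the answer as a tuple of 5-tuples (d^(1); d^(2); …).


Interval decomposition of M: I[1,1]^2, I[1,4], I[1,5], I[5,5]^3.
HN type (ℓ=3): μ^(1)=37; μ^(2)=-12; μ^(3)=-31/2

((0, 0, 0, 0, 4); (2, 0, 0, 0, 0); (2, 2, 2, 2, 0))


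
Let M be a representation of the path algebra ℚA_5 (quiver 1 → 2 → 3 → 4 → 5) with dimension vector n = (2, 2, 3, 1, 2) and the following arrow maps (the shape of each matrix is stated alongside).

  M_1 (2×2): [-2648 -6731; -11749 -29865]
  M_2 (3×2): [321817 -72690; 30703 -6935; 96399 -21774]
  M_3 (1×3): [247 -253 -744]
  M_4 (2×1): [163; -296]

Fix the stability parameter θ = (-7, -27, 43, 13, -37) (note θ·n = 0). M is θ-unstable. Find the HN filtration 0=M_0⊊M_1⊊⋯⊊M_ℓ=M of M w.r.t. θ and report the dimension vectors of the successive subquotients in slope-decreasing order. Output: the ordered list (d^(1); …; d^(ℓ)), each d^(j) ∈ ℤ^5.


Interval decomposition of M: I[1,3], I[1,5], I[3,3], I[5,5].
HN type (ℓ=4): μ^(1)=43; μ^(2)=19/3; μ^(3)=-17; μ^(4)=-37

((0, 0, 2, 0, 0); (0, 0, 1, 1, 1); (2, 2, 0, 0, 0); (0, 0, 0, 0, 1))


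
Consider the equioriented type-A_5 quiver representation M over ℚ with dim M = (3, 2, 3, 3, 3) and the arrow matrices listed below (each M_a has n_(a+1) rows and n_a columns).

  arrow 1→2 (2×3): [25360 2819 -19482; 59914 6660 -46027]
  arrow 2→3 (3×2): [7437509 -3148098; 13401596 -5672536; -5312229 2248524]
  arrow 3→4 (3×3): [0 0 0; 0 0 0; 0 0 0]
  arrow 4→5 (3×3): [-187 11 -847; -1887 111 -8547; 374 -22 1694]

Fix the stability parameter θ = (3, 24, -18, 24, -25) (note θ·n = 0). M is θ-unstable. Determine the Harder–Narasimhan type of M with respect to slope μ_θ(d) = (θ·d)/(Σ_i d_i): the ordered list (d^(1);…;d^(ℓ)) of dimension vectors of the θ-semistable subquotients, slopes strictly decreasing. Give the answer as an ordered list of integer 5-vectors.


Interval decomposition of M: I[1,1], I[1,3]^2, I[3,3], I[4,4]^2, I[4,5], I[5,5]^2.
HN type (ℓ=5): μ^(1)=24; μ^(2)=3; μ^(3)=-1/2; μ^(4)=-18; μ^(5)=-25

((0, 0, 0, 2, 0); (3, 2, 2, 0, 0); (0, 0, 0, 1, 1); (0, 0, 1, 0, 0); (0, 0, 0, 0, 2))


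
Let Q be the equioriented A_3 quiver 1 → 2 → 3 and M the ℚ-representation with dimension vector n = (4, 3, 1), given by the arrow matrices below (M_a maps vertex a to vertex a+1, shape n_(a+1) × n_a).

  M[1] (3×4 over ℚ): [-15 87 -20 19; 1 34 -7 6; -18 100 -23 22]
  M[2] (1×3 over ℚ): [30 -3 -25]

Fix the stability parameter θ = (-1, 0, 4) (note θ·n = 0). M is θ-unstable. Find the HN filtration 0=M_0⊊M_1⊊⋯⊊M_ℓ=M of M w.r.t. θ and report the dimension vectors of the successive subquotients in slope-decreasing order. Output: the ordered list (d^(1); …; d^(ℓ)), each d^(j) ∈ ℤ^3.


Via rank(M_{q-1}∘⋯∘M_p): M ≅ I[1,1], I[1,2]^2, I[1,3].
μ_θ-semistable layers: μ^(1)=4; μ^(2)=0; μ^(3)=-1

((0, 0, 1); (0, 3, 0); (4, 0, 0))


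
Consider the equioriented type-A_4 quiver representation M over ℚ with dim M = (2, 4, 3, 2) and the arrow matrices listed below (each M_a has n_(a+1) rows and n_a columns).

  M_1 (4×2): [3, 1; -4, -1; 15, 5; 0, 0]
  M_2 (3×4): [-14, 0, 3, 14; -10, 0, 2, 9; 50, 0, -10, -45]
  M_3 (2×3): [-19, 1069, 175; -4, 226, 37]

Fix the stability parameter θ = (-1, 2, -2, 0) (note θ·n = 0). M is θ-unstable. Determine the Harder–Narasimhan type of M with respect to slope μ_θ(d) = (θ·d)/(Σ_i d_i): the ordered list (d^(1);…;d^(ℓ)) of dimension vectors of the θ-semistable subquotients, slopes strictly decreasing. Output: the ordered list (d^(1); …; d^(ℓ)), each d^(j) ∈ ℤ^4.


Barcode: M ≅ I[1,2], I[1,4], I[2,2], I[2,4], I[3,3]. HN layers by μ_θ (4 steps, strictly decreasing):
  μ^(1)=2; μ^(2)=0; μ^(3)=-1; μ^(4)=-2

((0, 2, 0, 0); (0, 2, 2, 2); (2, 0, 0, 0); (0, 0, 1, 0))


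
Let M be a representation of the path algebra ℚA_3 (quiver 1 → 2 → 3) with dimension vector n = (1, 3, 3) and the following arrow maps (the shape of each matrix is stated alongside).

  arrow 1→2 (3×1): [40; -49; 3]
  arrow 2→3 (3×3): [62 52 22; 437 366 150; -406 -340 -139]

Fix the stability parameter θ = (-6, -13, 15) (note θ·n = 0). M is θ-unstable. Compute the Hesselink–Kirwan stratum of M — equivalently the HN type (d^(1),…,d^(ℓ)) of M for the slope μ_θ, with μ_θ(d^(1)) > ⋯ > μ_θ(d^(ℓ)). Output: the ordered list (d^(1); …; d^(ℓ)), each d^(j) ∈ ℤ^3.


Interval decomposition of M: I[1,3], I[2,2], I[2,3], I[3,3].
HN type (ℓ=3): μ^(1)=15; μ^(2)=-19/2; μ^(3)=-13

((0, 0, 3); (1, 1, 0); (0, 2, 0))


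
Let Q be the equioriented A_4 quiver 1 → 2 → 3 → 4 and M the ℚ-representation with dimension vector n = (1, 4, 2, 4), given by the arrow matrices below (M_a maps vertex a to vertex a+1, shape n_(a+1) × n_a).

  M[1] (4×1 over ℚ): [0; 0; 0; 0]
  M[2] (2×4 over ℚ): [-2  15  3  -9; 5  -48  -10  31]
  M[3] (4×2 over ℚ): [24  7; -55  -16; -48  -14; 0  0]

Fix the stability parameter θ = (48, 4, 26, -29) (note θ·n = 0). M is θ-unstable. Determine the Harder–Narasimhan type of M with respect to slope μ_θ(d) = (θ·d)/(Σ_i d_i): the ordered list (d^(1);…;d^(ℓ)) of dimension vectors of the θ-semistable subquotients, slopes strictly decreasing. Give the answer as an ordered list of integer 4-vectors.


Barcode: M ≅ I[1,1], I[2,2]^2, I[2,4]^2, I[4,4]^2. HN layers by μ_θ (4 steps, strictly decreasing):
  μ^(1)=48; μ^(2)=4; μ^(3)=1/3; μ^(4)=-29

((1, 0, 0, 0); (0, 2, 0, 0); (0, 2, 2, 2); (0, 0, 0, 2))


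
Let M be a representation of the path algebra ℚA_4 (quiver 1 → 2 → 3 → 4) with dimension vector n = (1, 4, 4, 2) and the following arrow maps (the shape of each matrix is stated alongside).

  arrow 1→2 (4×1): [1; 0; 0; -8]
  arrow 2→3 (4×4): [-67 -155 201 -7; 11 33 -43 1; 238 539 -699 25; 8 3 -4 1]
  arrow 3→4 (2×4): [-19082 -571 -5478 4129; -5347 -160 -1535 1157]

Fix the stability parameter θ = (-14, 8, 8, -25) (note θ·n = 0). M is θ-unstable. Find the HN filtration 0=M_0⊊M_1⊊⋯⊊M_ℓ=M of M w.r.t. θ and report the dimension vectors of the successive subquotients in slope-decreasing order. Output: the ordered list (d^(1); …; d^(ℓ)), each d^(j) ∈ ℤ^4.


Interval decomposition of M: I[1,4], I[2,2], I[2,3], I[2,4], I[3,3].
HN type (ℓ=3): μ^(1)=8; μ^(2)=-3; μ^(3)=-14

((0, 2, 2, 0); (0, 2, 2, 2); (1, 0, 0, 0))


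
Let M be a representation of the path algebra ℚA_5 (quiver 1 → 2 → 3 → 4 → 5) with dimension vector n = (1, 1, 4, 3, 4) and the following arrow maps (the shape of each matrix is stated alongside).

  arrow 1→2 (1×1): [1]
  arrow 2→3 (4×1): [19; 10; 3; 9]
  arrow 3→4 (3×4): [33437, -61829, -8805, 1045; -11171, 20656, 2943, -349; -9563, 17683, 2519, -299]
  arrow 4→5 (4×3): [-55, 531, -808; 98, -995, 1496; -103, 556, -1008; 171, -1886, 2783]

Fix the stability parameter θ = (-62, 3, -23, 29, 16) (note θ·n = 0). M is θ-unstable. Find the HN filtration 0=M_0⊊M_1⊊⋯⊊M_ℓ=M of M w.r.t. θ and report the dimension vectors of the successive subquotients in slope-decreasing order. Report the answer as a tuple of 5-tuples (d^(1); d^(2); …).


Interval decomposition of M: I[1,5], I[3,3], I[3,5]^2, I[5,5].
HN type (ℓ=5): μ^(1)=45/2; μ^(2)=16; μ^(3)=-10; μ^(4)=-23; μ^(5)=-62

((0, 0, 0, 3, 3); (0, 0, 0, 0, 1); (0, 1, 1, 0, 0); (0, 0, 3, 0, 0); (1, 0, 0, 0, 0))


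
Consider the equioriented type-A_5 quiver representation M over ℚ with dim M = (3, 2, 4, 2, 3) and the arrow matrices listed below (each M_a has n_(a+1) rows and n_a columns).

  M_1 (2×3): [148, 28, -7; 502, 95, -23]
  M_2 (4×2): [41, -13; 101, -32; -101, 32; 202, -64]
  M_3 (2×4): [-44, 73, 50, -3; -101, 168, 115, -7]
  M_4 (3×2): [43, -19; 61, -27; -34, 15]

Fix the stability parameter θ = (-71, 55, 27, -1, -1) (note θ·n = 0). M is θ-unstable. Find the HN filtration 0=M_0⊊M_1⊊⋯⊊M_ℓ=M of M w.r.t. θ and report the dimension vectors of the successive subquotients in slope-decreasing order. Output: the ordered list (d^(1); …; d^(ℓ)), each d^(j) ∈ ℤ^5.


Interval decomposition of M: I[1,1], I[1,5]^2, I[3,3]^2, I[5,5].
HN type (ℓ=4): μ^(1)=27; μ^(2)=20; μ^(3)=-1; μ^(4)=-71

((0, 0, 2, 0, 0); (0, 2, 2, 2, 2); (0, 0, 0, 0, 1); (3, 0, 0, 0, 0))


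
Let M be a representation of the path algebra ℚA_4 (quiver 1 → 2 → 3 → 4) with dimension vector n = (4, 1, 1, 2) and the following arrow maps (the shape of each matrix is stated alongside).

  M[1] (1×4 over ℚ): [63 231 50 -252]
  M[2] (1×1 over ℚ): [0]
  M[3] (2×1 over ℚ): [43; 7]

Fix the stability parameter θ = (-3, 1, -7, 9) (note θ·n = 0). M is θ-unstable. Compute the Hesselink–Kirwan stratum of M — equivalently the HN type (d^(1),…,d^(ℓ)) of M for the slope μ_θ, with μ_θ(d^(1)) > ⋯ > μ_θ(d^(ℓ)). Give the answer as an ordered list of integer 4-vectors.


Barcode: M ≅ I[1,1]^3, I[1,2], I[3,4], I[4,4]. HN layers by μ_θ (4 steps, strictly decreasing):
  μ^(1)=9; μ^(2)=1; μ^(3)=-3; μ^(4)=-7

((0, 0, 0, 2); (0, 1, 0, 0); (4, 0, 0, 0); (0, 0, 1, 0))


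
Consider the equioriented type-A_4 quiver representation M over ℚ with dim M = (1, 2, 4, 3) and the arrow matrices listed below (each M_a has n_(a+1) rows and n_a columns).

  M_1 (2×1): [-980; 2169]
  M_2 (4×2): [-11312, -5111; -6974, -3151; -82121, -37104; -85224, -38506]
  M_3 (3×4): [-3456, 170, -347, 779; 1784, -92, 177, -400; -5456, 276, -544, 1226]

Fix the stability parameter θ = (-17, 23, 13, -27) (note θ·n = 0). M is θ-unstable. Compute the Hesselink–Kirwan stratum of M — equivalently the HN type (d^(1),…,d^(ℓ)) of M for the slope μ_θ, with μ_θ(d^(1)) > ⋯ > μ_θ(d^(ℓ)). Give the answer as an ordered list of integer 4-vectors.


Barcode: M ≅ I[1,3], I[2,4], I[3,3], I[3,4], I[4,4]. HN layers by μ_θ (6 steps, strictly decreasing):
  μ^(1)=18; μ^(2)=13; μ^(3)=3; μ^(4)=-7; μ^(5)=-17; μ^(6)=-27

((0, 1, 1, 0); (0, 0, 1, 0); (0, 1, 1, 1); (0, 0, 1, 1); (1, 0, 0, 0); (0, 0, 0, 1))


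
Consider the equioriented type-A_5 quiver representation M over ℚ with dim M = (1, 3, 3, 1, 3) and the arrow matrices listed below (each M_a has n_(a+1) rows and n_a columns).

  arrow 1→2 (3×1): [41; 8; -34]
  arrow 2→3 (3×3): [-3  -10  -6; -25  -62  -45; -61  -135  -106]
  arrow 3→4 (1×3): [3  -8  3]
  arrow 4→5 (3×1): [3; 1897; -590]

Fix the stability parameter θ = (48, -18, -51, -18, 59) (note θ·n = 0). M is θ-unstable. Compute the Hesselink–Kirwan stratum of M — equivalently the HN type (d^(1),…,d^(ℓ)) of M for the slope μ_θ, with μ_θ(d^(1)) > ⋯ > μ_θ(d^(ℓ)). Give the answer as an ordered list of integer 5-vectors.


Barcode: M ≅ I[1,3], I[2,3], I[2,5], I[5,5]^2. HN layers by μ_θ (4 steps, strictly decreasing):
  μ^(1)=59; μ^(2)=-7; μ^(3)=-18; μ^(4)=-69/2

((0, 0, 0, 0, 3); (1, 1, 1, 0, 0); (0, 0, 0, 1, 0); (0, 2, 2, 0, 0))


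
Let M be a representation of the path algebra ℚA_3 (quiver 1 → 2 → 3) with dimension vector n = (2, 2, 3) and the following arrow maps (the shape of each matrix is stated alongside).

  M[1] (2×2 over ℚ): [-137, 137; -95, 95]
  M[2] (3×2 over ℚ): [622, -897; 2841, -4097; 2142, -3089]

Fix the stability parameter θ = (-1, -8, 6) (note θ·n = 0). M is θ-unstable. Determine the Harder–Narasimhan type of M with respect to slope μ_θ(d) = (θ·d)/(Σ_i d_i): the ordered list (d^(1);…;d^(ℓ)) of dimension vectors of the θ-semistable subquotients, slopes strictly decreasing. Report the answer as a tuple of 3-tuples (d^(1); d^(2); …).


Interval decomposition of M: I[1,1], I[1,3], I[2,3], I[3,3].
HN type (ℓ=4): μ^(1)=6; μ^(2)=-1; μ^(3)=-9/2; μ^(4)=-8

((0, 0, 3); (1, 0, 0); (1, 1, 0); (0, 1, 0))


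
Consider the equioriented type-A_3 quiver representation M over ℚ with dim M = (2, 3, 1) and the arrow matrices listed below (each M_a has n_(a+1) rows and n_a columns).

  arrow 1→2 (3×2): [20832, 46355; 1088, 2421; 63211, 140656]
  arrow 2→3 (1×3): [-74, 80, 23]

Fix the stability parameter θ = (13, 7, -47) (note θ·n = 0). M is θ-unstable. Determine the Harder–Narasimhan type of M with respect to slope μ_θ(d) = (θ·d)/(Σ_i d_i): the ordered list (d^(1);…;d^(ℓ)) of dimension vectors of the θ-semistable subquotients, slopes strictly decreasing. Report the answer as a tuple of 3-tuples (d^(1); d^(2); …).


Via rank(M_{q-1}∘⋯∘M_p): M ≅ I[1,2], I[1,3], I[2,2].
μ_θ-semistable layers: μ^(1)=10; μ^(2)=7; μ^(3)=-9

((1, 1, 0); (0, 1, 0); (1, 1, 1))


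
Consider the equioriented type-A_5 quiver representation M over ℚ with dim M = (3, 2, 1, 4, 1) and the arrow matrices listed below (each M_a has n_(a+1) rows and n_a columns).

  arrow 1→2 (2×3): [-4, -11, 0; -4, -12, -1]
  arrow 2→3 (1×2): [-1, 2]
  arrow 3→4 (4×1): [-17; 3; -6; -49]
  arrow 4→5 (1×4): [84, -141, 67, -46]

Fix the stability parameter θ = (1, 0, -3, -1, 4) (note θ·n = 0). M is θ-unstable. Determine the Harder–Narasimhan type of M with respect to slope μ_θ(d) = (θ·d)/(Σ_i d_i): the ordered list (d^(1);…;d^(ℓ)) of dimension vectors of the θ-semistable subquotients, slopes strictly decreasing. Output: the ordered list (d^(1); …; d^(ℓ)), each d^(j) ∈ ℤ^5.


Barcode: M ≅ I[1,1], I[1,2], I[1,5], I[4,4]^3. HN layers by μ_θ (5 steps, strictly decreasing):
  μ^(1)=4; μ^(2)=1; μ^(3)=1/2; μ^(4)=-3/4; μ^(5)=-1

((0, 0, 0, 0, 1); (1, 0, 0, 0, 0); (1, 1, 0, 0, 0); (1, 1, 1, 1, 0); (0, 0, 0, 3, 0))


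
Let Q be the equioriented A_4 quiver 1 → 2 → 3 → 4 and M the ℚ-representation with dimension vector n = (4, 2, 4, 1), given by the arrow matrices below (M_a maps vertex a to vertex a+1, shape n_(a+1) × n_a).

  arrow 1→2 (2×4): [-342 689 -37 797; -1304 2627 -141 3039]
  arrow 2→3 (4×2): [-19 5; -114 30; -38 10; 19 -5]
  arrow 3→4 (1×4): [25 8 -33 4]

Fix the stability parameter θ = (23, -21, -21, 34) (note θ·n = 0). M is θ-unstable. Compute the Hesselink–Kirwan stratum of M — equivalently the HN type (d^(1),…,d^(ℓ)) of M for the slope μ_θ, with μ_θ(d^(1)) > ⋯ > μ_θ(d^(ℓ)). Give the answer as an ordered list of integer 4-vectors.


Via rank(M_{q-1}∘⋯∘M_p): M ≅ I[1,1]^2, I[1,2], I[1,4], I[3,3]^3.
μ_θ-semistable layers: μ^(1)=34; μ^(2)=23; μ^(3)=1; μ^(4)=-19/3; μ^(5)=-21

((0, 0, 0, 1); (2, 0, 0, 0); (1, 1, 0, 0); (1, 1, 1, 0); (0, 0, 3, 0))


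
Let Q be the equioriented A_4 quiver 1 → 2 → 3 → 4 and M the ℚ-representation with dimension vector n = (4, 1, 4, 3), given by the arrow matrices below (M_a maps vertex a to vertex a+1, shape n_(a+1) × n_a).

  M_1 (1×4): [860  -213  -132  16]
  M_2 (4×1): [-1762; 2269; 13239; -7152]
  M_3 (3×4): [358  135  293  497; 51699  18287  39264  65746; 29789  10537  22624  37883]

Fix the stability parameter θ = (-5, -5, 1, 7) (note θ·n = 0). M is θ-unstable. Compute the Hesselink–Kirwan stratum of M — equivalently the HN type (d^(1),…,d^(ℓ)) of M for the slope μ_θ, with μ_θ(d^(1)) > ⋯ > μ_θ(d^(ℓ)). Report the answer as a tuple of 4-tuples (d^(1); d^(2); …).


Barcode: M ≅ I[1,1]^3, I[1,4], I[3,3], I[3,4]^2. HN layers by μ_θ (3 steps, strictly decreasing):
  μ^(1)=7; μ^(2)=1; μ^(3)=-5

((0, 0, 0, 3); (0, 0, 4, 0); (4, 1, 0, 0))


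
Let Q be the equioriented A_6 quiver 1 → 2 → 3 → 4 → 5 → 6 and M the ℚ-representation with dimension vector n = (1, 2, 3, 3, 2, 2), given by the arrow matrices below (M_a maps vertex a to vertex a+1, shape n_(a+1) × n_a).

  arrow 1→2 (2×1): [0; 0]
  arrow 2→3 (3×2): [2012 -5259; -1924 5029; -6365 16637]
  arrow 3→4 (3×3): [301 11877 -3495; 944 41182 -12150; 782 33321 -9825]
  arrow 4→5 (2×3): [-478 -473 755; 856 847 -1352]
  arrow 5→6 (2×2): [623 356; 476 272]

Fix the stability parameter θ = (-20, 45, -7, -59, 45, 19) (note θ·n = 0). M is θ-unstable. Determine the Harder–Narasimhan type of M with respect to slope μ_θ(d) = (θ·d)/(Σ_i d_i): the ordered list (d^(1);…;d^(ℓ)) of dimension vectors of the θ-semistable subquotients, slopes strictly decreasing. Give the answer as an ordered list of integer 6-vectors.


Barcode: M ≅ I[1,1], I[2,4], I[2,6], I[3,3], I[4,5], I[6,6]. HN layers by μ_θ (6 steps, strictly decreasing):
  μ^(1)=45; μ^(2)=32; μ^(3)=19; μ^(4)=-7; μ^(5)=-20; μ^(6)=-59

((0, 0, 0, 0, 1, 0); (0, 0, 0, 0, 1, 1); (0, 0, 0, 0, 0, 1); (0, 2, 3, 2, 0, 0); (1, 0, 0, 0, 0, 0); (0, 0, 0, 1, 0, 0))


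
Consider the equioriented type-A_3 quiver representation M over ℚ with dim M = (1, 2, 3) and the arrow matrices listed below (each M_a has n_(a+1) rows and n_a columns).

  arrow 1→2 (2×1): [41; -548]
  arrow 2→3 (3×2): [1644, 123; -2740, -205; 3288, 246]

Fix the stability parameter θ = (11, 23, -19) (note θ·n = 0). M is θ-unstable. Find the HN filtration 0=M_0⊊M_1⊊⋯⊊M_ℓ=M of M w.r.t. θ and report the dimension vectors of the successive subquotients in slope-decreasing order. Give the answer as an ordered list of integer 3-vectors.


Barcode: M ≅ I[1,2], I[2,3], I[3,3]^2. HN layers by μ_θ (4 steps, strictly decreasing):
  μ^(1)=23; μ^(2)=11; μ^(3)=2; μ^(4)=-19

((0, 1, 0); (1, 0, 0); (0, 1, 1); (0, 0, 2))


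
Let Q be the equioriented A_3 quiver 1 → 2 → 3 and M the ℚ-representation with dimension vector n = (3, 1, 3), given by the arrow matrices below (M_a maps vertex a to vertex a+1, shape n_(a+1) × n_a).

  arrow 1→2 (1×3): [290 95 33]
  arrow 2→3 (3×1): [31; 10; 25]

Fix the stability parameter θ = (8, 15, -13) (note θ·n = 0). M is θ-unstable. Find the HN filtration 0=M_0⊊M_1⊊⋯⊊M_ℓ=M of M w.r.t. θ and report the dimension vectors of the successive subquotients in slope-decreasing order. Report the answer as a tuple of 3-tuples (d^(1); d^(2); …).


Via rank(M_{q-1}∘⋯∘M_p): M ≅ I[1,1]^2, I[1,3], I[3,3]^2.
μ_θ-semistable layers: μ^(1)=8; μ^(2)=10/3; μ^(3)=-13

((2, 0, 0); (1, 1, 1); (0, 0, 2))


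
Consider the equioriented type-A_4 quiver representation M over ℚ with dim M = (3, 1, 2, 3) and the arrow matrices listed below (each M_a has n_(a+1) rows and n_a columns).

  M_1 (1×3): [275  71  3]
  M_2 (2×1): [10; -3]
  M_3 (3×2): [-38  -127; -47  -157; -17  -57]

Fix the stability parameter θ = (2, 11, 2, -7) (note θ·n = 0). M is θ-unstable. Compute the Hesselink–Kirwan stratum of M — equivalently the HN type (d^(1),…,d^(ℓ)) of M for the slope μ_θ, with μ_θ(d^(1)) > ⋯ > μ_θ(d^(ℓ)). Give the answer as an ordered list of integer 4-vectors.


Via rank(M_{q-1}∘⋯∘M_p): M ≅ I[1,1]^2, I[1,4], I[3,4], I[4,4].
μ_θ-semistable layers: μ^(1)=2; μ^(2)=-5/2; μ^(3)=-7

((3, 1, 1, 1); (0, 0, 1, 1); (0, 0, 0, 1))


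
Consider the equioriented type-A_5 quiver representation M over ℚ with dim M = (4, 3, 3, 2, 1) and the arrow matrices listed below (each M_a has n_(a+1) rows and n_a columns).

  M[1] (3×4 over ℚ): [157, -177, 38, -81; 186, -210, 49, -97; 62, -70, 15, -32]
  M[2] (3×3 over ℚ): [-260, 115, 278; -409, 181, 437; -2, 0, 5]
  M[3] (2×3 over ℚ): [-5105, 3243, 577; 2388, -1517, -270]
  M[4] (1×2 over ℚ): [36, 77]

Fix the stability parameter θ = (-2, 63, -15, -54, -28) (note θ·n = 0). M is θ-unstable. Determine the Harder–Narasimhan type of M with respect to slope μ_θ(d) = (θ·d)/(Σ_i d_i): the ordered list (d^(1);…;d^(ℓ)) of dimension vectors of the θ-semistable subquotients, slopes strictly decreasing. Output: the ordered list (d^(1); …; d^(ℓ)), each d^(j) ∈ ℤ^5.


Interval decomposition of M: I[1,1], I[1,3], I[1,4], I[1,5].
HN type (ℓ=3): μ^(1)=24; μ^(2)=-2; μ^(3)=-36/5

((0, 1, 1, 0, 0); (3, 1, 1, 1, 0); (1, 1, 1, 1, 1))


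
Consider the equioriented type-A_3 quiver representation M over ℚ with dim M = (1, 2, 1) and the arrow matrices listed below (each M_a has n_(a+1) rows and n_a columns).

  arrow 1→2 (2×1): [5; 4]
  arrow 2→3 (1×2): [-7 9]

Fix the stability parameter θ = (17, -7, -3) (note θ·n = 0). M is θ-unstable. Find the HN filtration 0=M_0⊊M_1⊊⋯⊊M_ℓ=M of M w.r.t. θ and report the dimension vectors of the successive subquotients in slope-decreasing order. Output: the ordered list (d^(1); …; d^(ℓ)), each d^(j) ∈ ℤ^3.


Via rank(M_{q-1}∘⋯∘M_p): M ≅ I[1,3], I[2,2].
μ_θ-semistable layers: μ^(1)=7/3; μ^(2)=-7

((1, 1, 1); (0, 1, 0))


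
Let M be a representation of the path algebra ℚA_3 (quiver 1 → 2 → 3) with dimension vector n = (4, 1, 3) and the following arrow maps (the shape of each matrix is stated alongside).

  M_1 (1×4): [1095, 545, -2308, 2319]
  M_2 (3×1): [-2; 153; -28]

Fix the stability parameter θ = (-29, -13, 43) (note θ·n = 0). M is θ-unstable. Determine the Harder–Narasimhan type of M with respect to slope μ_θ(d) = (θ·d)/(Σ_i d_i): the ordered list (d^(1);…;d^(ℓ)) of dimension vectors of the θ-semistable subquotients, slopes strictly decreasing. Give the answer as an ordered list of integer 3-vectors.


Barcode: M ≅ I[1,1]^3, I[1,3], I[3,3]^2. HN layers by μ_θ (3 steps, strictly decreasing):
  μ^(1)=43; μ^(2)=-13; μ^(3)=-29

((0, 0, 3); (0, 1, 0); (4, 0, 0))


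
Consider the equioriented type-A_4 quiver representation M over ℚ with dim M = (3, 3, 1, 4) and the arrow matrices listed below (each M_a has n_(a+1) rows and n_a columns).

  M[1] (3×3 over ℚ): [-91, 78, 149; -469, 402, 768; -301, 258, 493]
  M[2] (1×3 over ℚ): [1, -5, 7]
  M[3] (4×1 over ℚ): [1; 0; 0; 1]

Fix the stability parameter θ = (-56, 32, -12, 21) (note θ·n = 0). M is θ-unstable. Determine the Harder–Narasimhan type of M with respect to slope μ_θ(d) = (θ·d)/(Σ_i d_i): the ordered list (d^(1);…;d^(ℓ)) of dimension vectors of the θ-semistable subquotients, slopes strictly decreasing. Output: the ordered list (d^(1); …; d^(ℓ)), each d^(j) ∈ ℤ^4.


Interval decomposition of M: I[1,1], I[1,2], I[1,4], I[2,2], I[4,4]^3.
HN type (ℓ=4): μ^(1)=32; μ^(2)=21; μ^(3)=10; μ^(4)=-56

((0, 2, 0, 0); (0, 0, 0, 4); (0, 1, 1, 0); (3, 0, 0, 0))


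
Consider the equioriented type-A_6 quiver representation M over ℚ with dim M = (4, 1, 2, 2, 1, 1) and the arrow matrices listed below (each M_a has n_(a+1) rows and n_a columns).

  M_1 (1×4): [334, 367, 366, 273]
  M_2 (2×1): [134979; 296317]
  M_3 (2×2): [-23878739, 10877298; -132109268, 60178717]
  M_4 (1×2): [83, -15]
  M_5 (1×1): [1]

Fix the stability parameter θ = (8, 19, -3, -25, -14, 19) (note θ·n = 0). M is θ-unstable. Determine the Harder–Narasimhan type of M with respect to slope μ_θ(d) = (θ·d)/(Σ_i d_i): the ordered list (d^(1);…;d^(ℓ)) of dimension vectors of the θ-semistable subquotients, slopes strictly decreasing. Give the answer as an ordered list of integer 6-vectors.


Via rank(M_{q-1}∘⋯∘M_p): M ≅ I[1,1]^3, I[1,4], I[3,6].
μ_θ-semistable layers: μ^(1)=19; μ^(2)=8; μ^(3)=-1/4; μ^(4)=-14

((0, 0, 0, 0, 0, 1); (3, 0, 0, 0, 0, 0); (1, 1, 1, 1, 0, 0); (0, 0, 1, 1, 1, 0))


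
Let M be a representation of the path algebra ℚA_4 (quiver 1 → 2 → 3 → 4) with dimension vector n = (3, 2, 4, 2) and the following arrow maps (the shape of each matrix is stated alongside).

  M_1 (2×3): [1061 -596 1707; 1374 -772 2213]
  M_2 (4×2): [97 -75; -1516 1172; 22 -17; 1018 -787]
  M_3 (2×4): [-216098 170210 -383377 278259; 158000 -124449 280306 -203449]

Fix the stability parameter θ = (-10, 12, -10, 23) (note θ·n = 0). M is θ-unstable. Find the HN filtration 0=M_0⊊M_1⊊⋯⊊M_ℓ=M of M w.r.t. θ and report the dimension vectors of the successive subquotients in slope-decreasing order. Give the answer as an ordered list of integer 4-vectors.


Barcode: M ≅ I[1,1], I[1,4]^2, I[3,3]^2. HN layers by μ_θ (3 steps, strictly decreasing):
  μ^(1)=23; μ^(2)=1; μ^(3)=-10

((0, 0, 0, 2); (0, 2, 2, 0); (3, 0, 2, 0))
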